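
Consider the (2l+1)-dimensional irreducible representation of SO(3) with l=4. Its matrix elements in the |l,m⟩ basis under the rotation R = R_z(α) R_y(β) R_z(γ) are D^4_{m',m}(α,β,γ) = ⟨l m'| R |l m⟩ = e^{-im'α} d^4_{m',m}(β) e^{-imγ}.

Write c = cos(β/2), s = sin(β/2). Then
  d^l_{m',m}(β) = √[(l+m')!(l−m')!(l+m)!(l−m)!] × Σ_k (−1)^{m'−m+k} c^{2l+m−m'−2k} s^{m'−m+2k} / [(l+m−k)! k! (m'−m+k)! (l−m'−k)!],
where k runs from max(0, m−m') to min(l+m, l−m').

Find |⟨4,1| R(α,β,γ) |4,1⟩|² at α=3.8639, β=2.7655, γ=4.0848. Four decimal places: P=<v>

P=0.0787

First d^4_{1,1}(β=2.7655), then the phase factors e^{-i(1)α} and e^{-i(1)γ}:
With c≡cos(β/2)=0.186940 and s≡sin(β/2)=0.982371, N=[120·6·120·6]^{1/2}=720.000000
k∈{0,1,2,3} keeps every argument non-negative
  k=0: (−1)^0·720.0000/(720)·0.1869^8·0.9824^0 = +0.000001
  k=1: (−1)^1·720.0000/(48)·0.1869^6·0.9824^2 = -0.000618
  k=2: (−1)^2·720.0000/(24)·0.1869^4·0.9824^4 = +0.034122
  k=3: (−1)^3·720.0000/(72)·0.1869^2·0.9824^6 = -0.314093
d^4_{1,1}(2.7655) = +0.000001 -0.000618 +0.034122 -0.314093 = -0.280588
|D^4_{1,1}|² = |d^4_{1,1}(β)|² = (-0.280588)² = 0.078729 (the z-rotation phases have unit modulus)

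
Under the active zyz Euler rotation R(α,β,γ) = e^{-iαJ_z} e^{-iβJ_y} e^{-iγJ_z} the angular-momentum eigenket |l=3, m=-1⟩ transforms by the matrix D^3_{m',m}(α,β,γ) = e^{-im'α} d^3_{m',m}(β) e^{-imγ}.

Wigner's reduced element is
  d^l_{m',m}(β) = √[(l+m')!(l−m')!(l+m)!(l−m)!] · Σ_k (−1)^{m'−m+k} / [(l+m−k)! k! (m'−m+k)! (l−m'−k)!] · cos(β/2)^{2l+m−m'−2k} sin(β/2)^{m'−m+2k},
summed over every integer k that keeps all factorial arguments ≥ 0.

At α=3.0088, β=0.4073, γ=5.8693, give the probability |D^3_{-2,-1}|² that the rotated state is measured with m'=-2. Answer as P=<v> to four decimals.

P=0.2777

D^3_{-2,-1}(3.0088,0.4073,5.8693) = e^{-i·-2·3.0088}·d^3_{-2,-1}(0.4073)·e^{-i·-1·5.8693}. Compute d first:
Half-angle: c=0.979335, s=0.202245. N=√(1·120·2·24)=75.894664
k∈{1,2} keeps every argument non-negative
  k=1: (−1)^0·75.8947/(24)·0.9793^5·0.2022^1 = +0.576149
  k=2: (−1)^1·75.8947/(12)·0.9793^3·0.2022^3 = -0.049143
d^3_{-2,-1}(0.4073) = +0.576149 -0.049143 = +0.527006
|D^3_{-2,-1}|² = |d^3_{-2,-1}(β)|² = (+0.527006)² = 0.277735 (the z-rotation phases have unit modulus)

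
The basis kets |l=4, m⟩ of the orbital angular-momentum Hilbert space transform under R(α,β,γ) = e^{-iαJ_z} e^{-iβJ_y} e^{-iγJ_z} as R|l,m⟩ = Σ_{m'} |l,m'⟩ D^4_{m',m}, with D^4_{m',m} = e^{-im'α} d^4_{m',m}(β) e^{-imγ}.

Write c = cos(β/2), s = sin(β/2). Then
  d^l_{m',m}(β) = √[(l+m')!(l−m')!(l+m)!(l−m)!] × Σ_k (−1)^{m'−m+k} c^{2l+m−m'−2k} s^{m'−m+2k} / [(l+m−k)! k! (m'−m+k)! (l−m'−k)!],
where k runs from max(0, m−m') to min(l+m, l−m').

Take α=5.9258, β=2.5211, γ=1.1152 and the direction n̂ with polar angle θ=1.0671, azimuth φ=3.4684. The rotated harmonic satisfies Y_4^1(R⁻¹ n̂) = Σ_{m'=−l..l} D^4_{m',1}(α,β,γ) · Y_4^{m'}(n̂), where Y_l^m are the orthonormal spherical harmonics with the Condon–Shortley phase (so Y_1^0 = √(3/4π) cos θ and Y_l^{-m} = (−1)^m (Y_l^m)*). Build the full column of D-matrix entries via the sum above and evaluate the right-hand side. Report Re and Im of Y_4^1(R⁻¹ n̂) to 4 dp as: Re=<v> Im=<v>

Need the full column D^4_{m',1} for m'=−4..4 at α=5.9258, β=2.5211, γ=1.1152.
cos(β/2)=0.305293, sin(β/2)=0.952258
d^4_{-4,1}: single k=5 term ⇒ +0.166732;  D = -0.137906-0.093710i
d^4_{-3,1}: k∈[4..5] ⇒ +0.094495 -0.551612 = -0.457117;  D = +0.264320+0.372949i
d^4_{-2,1}: k∈[3..5] ⇒ +0.032387 -0.472641 +0.919681 = +0.479426;  D = -0.122868-0.463414i
d^4_{-1,1}: k∈[2..5] ⇒ +0.007342 -0.214294 +1.042448 -0.676143 = +0.159354;  D = +0.015625-0.158586i
d^4_{0,1}: k∈[1..4] ⇒ +0.001053 -0.061449 +0.597849 -0.969429 = -0.431976;  D = -0.190068+0.387914i
d^4_{1,1}: k∈[0..3] ⇒ +0.000075 -0.011013 +0.214294 -0.694965 = -0.491609;  D = -0.357075+0.337901i
d^4_{2,1}: k∈[0..2] ⇒ -0.000999 +0.048580 -0.315094 = -0.267513;  D = -0.246351+0.104280i
d^4_{3,1}: k∈[0..1] ⇒ +0.005828 -0.094495 = -0.088667;  D = -0.088585+0.003815i
d^4_{4,1}: single k=0 term ⇒ -0.017137;  D = -0.016298-0.005299i
Y_4^{m'}(θ=1.0671,φ=3.4684) and Σ D·Y over m':
  (-0.1379-0.0937i)·(+0.0678-0.2514i)  (+0.2643+0.3729i)·(-0.2259+0.3371i)  (-0.1229-0.4634i)·(+0.1285-0.0984i)  (+0.0156-0.1586i)·(+0.2593-0.0879i)  (-0.1901+0.3879i)·(-0.2210+0.0000i)  (-0.3571+0.3379i)·(-0.2593-0.0879i)  (-0.2464+0.1043i)·(+0.1285+0.0984i)  (-0.0886+0.0038i)·(+0.2259+0.3371i)  (-0.0163-0.0053i)·(+0.0678+0.2514i)
Y_4^1(R⁻¹ n̂) = -0.188321-0.243073i

Re=-0.1883 Im=-0.2431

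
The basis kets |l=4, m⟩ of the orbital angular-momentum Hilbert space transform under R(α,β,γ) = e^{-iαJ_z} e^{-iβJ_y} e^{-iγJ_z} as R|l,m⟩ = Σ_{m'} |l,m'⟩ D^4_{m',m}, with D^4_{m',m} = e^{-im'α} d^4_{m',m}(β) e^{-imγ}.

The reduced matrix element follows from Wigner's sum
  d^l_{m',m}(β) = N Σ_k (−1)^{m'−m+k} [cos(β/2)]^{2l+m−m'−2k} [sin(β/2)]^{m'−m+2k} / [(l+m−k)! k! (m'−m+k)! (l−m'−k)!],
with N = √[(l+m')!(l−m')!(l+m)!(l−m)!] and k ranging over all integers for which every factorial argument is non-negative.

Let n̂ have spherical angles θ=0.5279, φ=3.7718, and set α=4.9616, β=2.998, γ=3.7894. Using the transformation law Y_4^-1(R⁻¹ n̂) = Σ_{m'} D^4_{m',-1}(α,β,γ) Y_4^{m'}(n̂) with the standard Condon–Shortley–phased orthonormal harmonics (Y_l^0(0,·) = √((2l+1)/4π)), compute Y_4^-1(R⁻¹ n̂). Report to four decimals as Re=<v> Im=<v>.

Re=-0.3730 Im=0.1315

Need the full column D^4_{m',-1} for m'=−4..4 at α=4.9616, β=2.998, γ=3.7894.
cos(β/2)=0.071735, sin(β/2)=0.997424
d^4_{-4,-1}: single k=3 term ⇒ +0.000014;  D = +0.000001-0.000014i
d^4_{-3,-1}: k∈[2..3] ⇒ +0.000001 -0.000347 = -0.000346;  D = -0.000340+0.000060i
d^4_{-2,-1}: k∈[1..3] ⇒ +0.000000 -0.000040 +0.005153 = +0.005114;  D = +0.002106+0.004660i
d^4_{-1,-1}: k∈[0..3] ⇒ +0.000000 -0.000002 +0.000786 -0.050668 = -0.049884;  D = +0.038983-0.031125i
d^4_{0,-1}: k∈[0..3] ⇒ -0.000000 +0.000051 -0.009778 +0.315066 = +0.305339;  D = -0.243480-0.184253i
d^4_{1,-1}: k∈[0..3] ⇒ +0.000001 -0.000786 +0.076002 -0.979575 = -0.904357;  D = -0.351004+0.833462i
d^4_{2,-1}: k∈[0..2] ⇒ -0.000027 +0.007730 -0.298898 = -0.291195;  D = -0.287951-0.043339i
d^4_{3,-1}: k∈[0..1] ⇒ +0.000347 -0.040217 = -0.039870;  D = -0.003973-0.039672i
d^4_{4,-1}: single k=0 term ⇒ -0.002727;  D = +0.002563-0.000933i
Y_4^{m'}(θ=0.5279,φ=3.7718) and Σ D·Y over m':
  (+0.0000-0.0000i)·(-0.0232-0.0166i)  (-0.0003+0.0001i)·(+0.0434+0.1312i)  (+0.0021+0.0047i)·(+0.1095-0.3414i)  (+0.0390-0.0311i)·(-0.3699+0.2698i)  (-0.2435-0.1843i)·(+0.0110+0.0000i)  (-0.3510+0.8335i)·(+0.3699+0.2698i)  (-0.2880-0.0433i)·(+0.1095+0.3414i)  (-0.0040-0.0397i)·(-0.0434+0.1312i)  (+0.0026-0.0009i)·(-0.0232+0.0166i)
Y_4^-1(R⁻¹ n̂) = -0.372990+0.131541i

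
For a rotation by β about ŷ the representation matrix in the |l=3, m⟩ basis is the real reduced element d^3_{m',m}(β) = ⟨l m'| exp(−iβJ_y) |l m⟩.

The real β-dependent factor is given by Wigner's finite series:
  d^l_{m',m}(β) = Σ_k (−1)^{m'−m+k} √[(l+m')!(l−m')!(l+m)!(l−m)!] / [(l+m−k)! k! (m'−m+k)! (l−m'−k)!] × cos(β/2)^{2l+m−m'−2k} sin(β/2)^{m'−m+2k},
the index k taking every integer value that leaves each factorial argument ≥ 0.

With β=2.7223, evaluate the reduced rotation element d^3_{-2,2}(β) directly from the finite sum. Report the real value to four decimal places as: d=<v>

d=-0.6774

d^3_{-2,2}(β=2.7223) via Wigner's sum:
c=cos(2.7223/2)=0.208114, s=sin(2.7223/2)=0.978105; N=√[1·120·120·1]=120.000000
k: max(0,(2)−(-2))=4 … min(3+(2),3−(-2))=5
  k=4: (−1)^0·120.0000/(24)·0.2081^2·0.9781^4 = +0.198205
  k=5: (−1)^1·120.0000/(120)·0.2081^0·0.9781^6 = -0.875612
d^3_{-2,2}(2.7223) = +0.198205 -0.875612 = -0.677408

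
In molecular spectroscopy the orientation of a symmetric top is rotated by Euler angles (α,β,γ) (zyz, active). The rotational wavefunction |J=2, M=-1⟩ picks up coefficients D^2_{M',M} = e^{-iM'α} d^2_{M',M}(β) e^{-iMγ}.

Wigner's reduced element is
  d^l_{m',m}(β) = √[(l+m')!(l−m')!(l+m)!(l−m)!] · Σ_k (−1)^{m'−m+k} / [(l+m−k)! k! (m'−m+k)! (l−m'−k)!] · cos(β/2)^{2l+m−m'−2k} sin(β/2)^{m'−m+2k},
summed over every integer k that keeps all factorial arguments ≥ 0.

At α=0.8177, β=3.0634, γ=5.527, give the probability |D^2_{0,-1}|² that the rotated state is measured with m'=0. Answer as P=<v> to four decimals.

D^2_{0,-1}(0.8177,3.0634,5.527) = e^{-i·0·0.8177}·d^2_{0,-1}(3.0634)·e^{-i·-1·5.527}. Compute d first:
c=cos(3.0634/2)=0.039086, s=sin(3.0634/2)=0.999236; N=√[2·2·1·6]=4.898979
k∈{0,1} keeps every argument non-negative
  k=0: (−1)^1·4.8990/(2)·0.0391^3·0.9992^1 = -0.000146
  k=1: (−1)^2·4.8990/(2)·0.0391^1·0.9992^3 = +0.095522
d^2_{0,-1}(3.0634) = -0.000146 +0.095522 = +0.095376
|D^2_{0,-1}|² = |d^2_{0,-1}(β)|² = (+0.095376)² = 0.009097 (the z-rotation phases have unit modulus)

P=0.0091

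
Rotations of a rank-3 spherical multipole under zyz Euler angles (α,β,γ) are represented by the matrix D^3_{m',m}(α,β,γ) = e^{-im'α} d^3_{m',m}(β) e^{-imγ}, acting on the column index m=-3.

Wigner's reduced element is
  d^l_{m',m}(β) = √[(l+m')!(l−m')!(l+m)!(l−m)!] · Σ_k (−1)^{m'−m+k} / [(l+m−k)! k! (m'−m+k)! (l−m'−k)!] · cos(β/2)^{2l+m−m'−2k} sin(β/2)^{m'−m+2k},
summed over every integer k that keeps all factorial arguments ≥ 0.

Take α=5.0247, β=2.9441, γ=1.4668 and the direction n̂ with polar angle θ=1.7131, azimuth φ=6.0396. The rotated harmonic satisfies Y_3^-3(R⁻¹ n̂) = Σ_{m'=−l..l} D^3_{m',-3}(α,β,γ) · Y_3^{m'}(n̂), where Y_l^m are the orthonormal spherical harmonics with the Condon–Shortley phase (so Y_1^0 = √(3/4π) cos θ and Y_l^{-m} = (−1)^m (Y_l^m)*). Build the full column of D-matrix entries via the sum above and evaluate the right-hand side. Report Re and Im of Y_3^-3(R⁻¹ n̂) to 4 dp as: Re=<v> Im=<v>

Need the full column D^3_{m',-3} for m'=−3..3 at α=5.0247, β=2.9441, γ=1.4668.
cos(β/2)=0.098586, sin(β/2)=0.995129
d^3_{-3,-3}: single k=0 term ⇒ +0.000001;  D = +0.000001+0.000001i
d^3_{-2,-3}: single k=0 term ⇒ -0.000023;  D = +0.000007-0.000022i
d^3_{-1,-3}: single k=0 term ⇒ +0.000362;  D = -0.000362-0.000000i
d^3_{0,-3}: single k=0 term ⇒ -0.004223;  D = +0.001296+0.004019i
d^3_{1,-3}: single k=0 term ⇒ +0.036914;  D = +0.029951-0.021577i
d^3_{2,-3}: single k=0 term ⇒ -0.235660;  D = -0.189837-0.139634i
d^3_{3,-3}: single k=0 term ⇒ +0.971125;  D = -0.307211+0.921252i
Y_3^{m'}(θ=1.7131,φ=6.0396) and Σ D·Y over m':
  (+0.0000+0.0000i)·(+0.3014+0.2701i)  (+0.0000-0.0000i)·(-0.1255-0.0665i)  (-0.0004-0.0000i)·(-0.2792-0.0694i)  (+0.0013+0.0040i)·(+0.1535+0.0000i)  (+0.0300-0.0216i)·(+0.2792-0.0694i)  (-0.1898-0.1396i)·(-0.1255+0.0665i)  (-0.3072+0.9213i)·(-0.3014+0.2701i)
Y_3^-3(R⁻¹ n̂) = -0.115983-0.363172i

Re=-0.1160 Im=-0.3632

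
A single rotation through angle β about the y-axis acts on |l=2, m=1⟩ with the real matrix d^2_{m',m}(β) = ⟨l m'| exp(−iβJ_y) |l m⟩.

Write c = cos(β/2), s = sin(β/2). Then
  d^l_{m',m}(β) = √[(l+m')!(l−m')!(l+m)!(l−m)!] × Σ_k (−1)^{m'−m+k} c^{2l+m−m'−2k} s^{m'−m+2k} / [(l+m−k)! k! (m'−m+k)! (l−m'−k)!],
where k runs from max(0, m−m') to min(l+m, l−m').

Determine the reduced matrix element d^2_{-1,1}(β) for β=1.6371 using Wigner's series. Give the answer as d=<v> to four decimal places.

d=0.4625

d^2_{-1,1}(β=1.6371) via Wigner's sum:
c=cos(1.6371/2)=0.683281, s=sin(1.6371/2)=0.730156; N=√[1·6·6·1]=6.000000
k: max(0,(1)−(-1))=2 … min(2+(1),2−(-1))=3
  k=2: (−1)^0·6.0000/(2)·0.6833^2·0.7302^2 = +0.746708
  k=3: (−1)^1·6.0000/(6)·0.6833^0·0.7302^4 = -0.284225
d^2_{-1,1}(1.6371) = +0.746708 -0.284225 = +0.462483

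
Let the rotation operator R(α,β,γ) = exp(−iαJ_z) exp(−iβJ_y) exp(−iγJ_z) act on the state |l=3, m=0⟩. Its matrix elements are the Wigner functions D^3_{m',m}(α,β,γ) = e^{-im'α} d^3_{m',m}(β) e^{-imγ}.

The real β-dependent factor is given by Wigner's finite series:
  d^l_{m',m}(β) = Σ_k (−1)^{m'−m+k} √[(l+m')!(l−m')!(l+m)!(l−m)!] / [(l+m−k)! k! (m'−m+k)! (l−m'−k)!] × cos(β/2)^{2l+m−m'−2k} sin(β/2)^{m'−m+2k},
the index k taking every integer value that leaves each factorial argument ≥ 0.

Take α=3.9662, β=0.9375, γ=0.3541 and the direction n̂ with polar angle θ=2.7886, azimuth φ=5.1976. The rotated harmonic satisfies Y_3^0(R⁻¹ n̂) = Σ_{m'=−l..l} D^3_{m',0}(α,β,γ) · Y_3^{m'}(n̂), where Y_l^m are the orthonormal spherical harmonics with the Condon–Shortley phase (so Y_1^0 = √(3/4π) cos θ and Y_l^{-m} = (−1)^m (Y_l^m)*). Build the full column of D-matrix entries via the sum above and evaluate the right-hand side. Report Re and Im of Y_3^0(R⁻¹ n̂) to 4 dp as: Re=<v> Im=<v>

Re=0.3332 Im=0.0000

Need the full column D^3_{m',0} for m'=−3..3 at α=3.9662, β=0.9375, γ=0.3541.
cos(β/2)=0.892134, sin(β/2)=0.451771
d^3_{-3,0}: single k=3 term ⇒ +0.292793;  D = +0.229903-0.181308i
d^3_{-2,0}: k∈[2..3] ⇒ +0.708138 -0.181592 = +0.526547;  D = -0.041249+0.524928i
d^3_{-1,0}: k∈[1..3] ⇒ +0.884421 -0.680390 +0.058159 = +0.262190;  D = -0.177986-0.192521i
d^3_{0,0}: k∈[0..3] ⇒ +0.504173 -1.163590 +0.298385 -0.008502 = -0.369533;  D = -0.369533+0.000000i
d^3_{1,0}: k∈[0..2] ⇒ -0.884421 +0.680390 -0.058159 = -0.262190;  D = +0.177986-0.192521i
d^3_{2,0}: k∈[0..1] ⇒ +0.708138 -0.181592 = +0.526547;  D = -0.041249-0.524928i
d^3_{3,0}: single k=0 term ⇒ -0.292793;  D = -0.229903-0.181308i
Y_3^{m'}(θ=2.7886,φ=5.1976) and Σ D·Y over m':
  (+0.2299-0.1813i)·(-0.0171-0.0020i)  (-0.0412+0.5249i)·(+0.0647-0.0946i)  (-0.1780-0.1925i)·(+0.1773+0.3363i)  (-0.3695+0.0000i)·(-0.4911+0.0000i)  (+0.1780-0.1925i)·(-0.1773+0.3363i)  (-0.0412-0.5249i)·(+0.0647+0.0946i)  (-0.2299-0.1813i)·(+0.0171-0.0020i)
Y_3^0(R⁻¹ n̂) = +0.333184+0.000000i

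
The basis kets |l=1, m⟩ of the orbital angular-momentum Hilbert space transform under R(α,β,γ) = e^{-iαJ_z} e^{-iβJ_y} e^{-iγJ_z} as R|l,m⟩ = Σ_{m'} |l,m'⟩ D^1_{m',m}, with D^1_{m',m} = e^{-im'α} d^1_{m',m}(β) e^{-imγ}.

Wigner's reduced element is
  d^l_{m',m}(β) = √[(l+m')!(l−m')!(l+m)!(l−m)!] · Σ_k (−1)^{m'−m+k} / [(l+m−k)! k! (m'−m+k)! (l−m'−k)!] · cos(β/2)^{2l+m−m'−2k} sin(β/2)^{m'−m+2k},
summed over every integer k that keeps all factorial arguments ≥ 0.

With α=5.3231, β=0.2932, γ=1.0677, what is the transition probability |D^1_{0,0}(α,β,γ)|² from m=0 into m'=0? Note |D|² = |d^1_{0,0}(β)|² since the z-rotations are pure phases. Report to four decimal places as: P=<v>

D^1_{0,0}(5.3231,0.2932,1.0677) = e^{-i·0·5.3231}·d^1_{0,0}(0.2932)·e^{-i·0·1.0677}. Compute d first:
With c≡cos(β/2)=0.989273 and s≡sin(β/2)=0.146075, N=[1·1·1·1]^{1/2}=1.000000
The bounds max(0,m−m')=0 and min(l+m,l−m')=1 give 2 terms
  k=0: (−1)^0·1.0000/(1)·0.9893^2·0.1461^0 = +0.978662
  k=1: (−1)^1·1.0000/(1)·0.9893^0·0.1461^2 = -0.021338
d^1_{0,0}(0.2932) = +0.978662 -0.021338 = +0.957324
|D^1_{0,0}|² = |d^1_{0,0}(β)|² = (+0.957324)² = 0.916469 (the z-rotation phases have unit modulus)

P=0.9165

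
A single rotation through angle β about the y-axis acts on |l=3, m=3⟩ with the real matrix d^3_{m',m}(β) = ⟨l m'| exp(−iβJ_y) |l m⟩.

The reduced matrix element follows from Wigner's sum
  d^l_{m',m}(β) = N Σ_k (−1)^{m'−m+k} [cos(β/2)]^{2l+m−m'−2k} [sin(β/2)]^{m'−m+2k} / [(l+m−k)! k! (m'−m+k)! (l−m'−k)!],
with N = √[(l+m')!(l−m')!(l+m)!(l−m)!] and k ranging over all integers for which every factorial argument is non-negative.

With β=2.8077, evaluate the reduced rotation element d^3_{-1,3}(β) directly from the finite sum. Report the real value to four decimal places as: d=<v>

d^3_{-1,3}(β=2.8077) via Wigner's sum:
c=cos(2.8077/2)=0.166172, s=sin(2.8077/2)=0.986097; N=√[2·24·720·1]=185.903201
k∈{4} keeps every argument non-negative
  k=4: (−1)^0·185.9032/(48)·0.1662^2·0.9861^4 = +0.101120
d^3_{-1,3}(2.8077) = +0.101120

d=0.1011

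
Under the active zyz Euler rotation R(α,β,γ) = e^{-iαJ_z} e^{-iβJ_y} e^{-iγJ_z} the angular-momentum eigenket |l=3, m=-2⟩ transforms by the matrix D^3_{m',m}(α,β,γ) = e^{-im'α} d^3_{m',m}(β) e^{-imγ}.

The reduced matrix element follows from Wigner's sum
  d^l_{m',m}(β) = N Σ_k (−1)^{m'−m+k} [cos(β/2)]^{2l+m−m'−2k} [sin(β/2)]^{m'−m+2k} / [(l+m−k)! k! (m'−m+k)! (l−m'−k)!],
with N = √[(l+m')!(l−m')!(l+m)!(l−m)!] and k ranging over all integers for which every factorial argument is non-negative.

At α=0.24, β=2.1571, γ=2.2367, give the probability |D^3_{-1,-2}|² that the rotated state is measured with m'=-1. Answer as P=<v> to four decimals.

Split into d^3_{-1,-2}(β=2.1571) × two z-phases.
c=cos(2.1571/2)=0.472607, s=sin(2.1571/2)=0.881273; N=√[2·24·1·120]=75.894664
k∈{0,1} keeps every argument non-negative
  k=0: (−1)^1·75.8947/(24)·0.4726^5·0.8813^1 = -0.065707
  k=1: (−1)^2·75.8947/(12)·0.4726^3·0.8813^3 = +0.456943
d^3_{-1,-2}(2.1571) = -0.065707 +0.456943 = +0.391236
|D^3_{-1,-2}|² = |d^3_{-1,-2}(β)|² = (+0.391236)² = 0.153066 (the z-rotation phases have unit modulus)

P=0.1531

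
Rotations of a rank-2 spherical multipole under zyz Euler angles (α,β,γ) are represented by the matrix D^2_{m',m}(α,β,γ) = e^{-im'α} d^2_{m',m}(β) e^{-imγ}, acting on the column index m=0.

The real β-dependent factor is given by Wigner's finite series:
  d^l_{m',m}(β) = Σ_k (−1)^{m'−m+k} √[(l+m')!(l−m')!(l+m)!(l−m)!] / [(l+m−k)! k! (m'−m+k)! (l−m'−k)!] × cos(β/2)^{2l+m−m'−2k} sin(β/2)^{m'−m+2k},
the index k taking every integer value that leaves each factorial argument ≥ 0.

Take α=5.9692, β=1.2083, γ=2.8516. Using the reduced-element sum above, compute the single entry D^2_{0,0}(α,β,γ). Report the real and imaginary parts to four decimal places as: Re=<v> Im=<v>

First d^2_{0,0}(β=1.2083), then the phase factors e^{-i(0)α} and e^{-i(0)γ}:
Half-angle: c=0.822985, s=0.568063. N=√(2·2·2·2)=4.000000
Admissible k: 0..2 (factorial args all ≥0)
  k=0: (−1)^0·4.0000/(4)·0.8230^4·0.5681^0 = +0.458742
  k=1: (−1)^1·4.0000/(1)·0.8230^2·0.5681^2 = -0.874252
  k=2: (−1)^2·4.0000/(4)·0.8230^0·0.5681^4 = +0.104132
d^2_{0,0}(1.2083) = +0.458742 -0.874252 +0.104132 = -0.311378
Phases: e^{-i·(0)·5.9692}=+1.000000+0.000000i, e^{-i·(0)·2.8516}=+1.000000+0.000000i ⇒ D=-0.311378+0.000000i

Re=-0.3114 Im=0.0000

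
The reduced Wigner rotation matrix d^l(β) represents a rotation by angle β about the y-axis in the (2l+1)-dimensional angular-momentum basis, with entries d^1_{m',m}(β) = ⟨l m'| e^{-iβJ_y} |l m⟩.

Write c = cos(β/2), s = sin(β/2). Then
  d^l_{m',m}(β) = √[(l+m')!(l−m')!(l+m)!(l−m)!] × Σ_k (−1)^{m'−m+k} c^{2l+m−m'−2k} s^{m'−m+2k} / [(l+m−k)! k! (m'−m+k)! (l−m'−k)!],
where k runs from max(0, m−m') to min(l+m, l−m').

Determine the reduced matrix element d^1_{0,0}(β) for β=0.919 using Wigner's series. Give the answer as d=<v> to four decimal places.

d=0.6066

d^1_{0,0}(β=0.919) via Wigner's sum:
Half-angle: c=0.896274, s=0.443500. N=√(1·1·1·1)=1.000000
The bounds max(0,m−m')=0 and min(l+m,l−m')=1 give 2 terms
  k=0: (−1)^0·1.0000/(1)·0.8963^2·0.4435^0 = +0.803308
  k=1: (−1)^1·1.0000/(1)·0.8963^0·0.4435^2 = -0.196692
d^1_{0,0}(0.919) = +0.803308 -0.196692 = +0.606615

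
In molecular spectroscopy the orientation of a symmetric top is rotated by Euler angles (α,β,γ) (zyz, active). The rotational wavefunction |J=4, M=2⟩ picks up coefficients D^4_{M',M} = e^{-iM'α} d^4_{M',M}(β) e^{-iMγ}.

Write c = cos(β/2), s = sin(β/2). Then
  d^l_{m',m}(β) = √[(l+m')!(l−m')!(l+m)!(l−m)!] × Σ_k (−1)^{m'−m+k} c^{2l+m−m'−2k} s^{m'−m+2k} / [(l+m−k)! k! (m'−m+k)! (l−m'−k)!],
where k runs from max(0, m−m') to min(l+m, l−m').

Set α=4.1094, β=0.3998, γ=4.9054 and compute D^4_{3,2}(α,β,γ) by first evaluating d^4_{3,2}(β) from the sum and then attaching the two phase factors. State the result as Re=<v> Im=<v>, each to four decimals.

Re=0.5597 Im=-0.0834

First d^4_{3,2}(β=0.3998), then the phase factors e^{-i(3)α} and e^{-i(2)γ}:
c=cos(0.3998/2)=0.980086, s=sin(0.3998/2)=0.198571; N=√[5040·1·720·2]=2693.993318
k: max(0,(2)−(3))=0 … min(4+(2),4−(3))=1
  k=0: (−1)^1·2693.9933/(720)·0.9801^7·0.1986^1 = -0.645403
  k=1: (−1)^2·2693.9933/(240)·0.9801^5·0.1986^3 = +0.079480
d^4_{3,2}(0.3998) = -0.645403 +0.079480 = -0.565924
Phases: e^{-i·(3)·4.1094}=+0.971771+0.235925i, e^{-i·(2)·4.9054}=-0.926414+0.376506i ⇒ D=+0.559749-0.083368i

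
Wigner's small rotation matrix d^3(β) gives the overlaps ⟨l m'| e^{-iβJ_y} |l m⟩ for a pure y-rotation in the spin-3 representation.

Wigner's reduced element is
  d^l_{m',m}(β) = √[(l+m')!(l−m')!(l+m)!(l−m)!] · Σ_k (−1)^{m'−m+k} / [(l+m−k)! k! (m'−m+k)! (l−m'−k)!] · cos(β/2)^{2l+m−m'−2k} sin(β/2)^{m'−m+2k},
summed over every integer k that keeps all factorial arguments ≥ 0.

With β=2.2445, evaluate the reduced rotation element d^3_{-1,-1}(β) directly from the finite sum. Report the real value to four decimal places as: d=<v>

d=0.5208

d^3_{-1,-1}(β=2.2445) via Wigner's sum:
Half-angle: c=0.433656, s=0.901078. N=√(2·24·2·24)=48.000000
Admissible k: 0..2 (factorial args all ≥0)
  k=0: (−1)^0·48.0000/(48)·0.4337^6·0.9011^0 = +0.006651
  k=1: (−1)^1·48.0000/(6)·0.4337^4·0.9011^2 = -0.229719
  k=2: (−1)^2·48.0000/(8)·0.4337^2·0.9011^4 = +0.743862
d^3_{-1,-1}(2.2445) = +0.006651 -0.229719 +0.743862 = +0.520794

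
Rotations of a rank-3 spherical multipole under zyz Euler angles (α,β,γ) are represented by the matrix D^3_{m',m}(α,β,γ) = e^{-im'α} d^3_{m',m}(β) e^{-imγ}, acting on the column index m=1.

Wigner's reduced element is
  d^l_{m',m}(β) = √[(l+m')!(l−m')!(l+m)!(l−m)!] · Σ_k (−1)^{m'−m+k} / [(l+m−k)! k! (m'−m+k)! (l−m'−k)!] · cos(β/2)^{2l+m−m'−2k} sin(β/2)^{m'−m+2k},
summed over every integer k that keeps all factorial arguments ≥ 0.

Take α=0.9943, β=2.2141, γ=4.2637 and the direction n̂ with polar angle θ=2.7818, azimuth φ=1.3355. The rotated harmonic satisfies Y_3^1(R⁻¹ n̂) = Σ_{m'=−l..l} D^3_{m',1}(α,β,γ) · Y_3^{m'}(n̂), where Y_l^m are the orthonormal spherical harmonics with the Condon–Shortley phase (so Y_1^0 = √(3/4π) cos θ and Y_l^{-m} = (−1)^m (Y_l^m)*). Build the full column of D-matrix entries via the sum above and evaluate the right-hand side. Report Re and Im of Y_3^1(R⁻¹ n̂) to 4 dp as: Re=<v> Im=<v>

Need the full column D^3_{m',1} for m'=−3..3 at α=0.9943, β=2.2141, γ=4.2637.
cos(β/2)=0.447302, sin(β/2)=0.894383
d^3_{-3,1}: single k=4 term ⇒ +0.495840;  D = +0.141785-0.475136i
d^3_{-2,1}: k∈[3..4] ⇒ +0.404951 -0.809503 = -0.404552;  D = +0.261949+0.308294i
d^3_{-1,1}: k∈[2..4] ⇒ +0.192133 -1.024202 +0.511848 = -0.320221;  D = +0.317609-0.040815i
d^3_{0,1}: k∈[1..3] ⇒ +0.055478 -0.665403 +0.886766 = +0.276841;  D = -0.120089+0.249438i
d^3_{1,1}: k∈[0..2] ⇒ +0.008009 -0.256177 +0.768152 = +0.519984;  D = +0.269841+0.444488i
d^3_{2,1}: k∈[0..1] ⇒ -0.050644 +0.404951 = +0.354307;  D = +0.354138+0.010941i
d^3_{3,1}: single k=0 term ⇒ +0.124021;  D = +0.070781-0.101839i
Y_3^{m'}(θ=2.7818,φ=1.3355) and Σ D·Y over m':
  (+0.1418-0.4751i)·(-0.0118+0.0139i)  (+0.2619+0.3083i)·(+0.1057+0.0538i)  (+0.3176-0.0408i)·(+0.0897-0.3740i)  (-0.1201+0.2494i)·(-0.4821+0.0000i)  (+0.2698+0.4445i)·(-0.0897-0.3740i)  (+0.3541+0.0109i)·(+0.1057-0.0538i)  (+0.0708-0.1018i)·(+0.0118+0.0139i)
Y_3^1(R⁻¹ n̂) = +0.269438-0.347344i

Re=0.2694 Im=-0.3473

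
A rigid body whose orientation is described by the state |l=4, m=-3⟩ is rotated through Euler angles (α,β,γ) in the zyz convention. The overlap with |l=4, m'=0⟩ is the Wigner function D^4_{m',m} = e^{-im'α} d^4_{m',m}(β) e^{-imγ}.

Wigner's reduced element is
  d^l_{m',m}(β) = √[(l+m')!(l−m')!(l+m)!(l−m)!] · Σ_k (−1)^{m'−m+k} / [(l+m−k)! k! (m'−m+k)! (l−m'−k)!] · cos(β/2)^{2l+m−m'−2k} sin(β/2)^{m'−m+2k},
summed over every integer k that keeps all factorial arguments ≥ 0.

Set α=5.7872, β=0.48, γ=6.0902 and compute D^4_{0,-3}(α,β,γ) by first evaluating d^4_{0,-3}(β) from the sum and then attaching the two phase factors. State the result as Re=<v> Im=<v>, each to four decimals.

Split into d^4_{0,-3}(β=0.48) × two z-phases.
With c≡cos(β/2)=0.971338 and s≡sin(β/2)=0.237703, N=[24·24·1·5040]^{1/2}=1703.830978
k: max(0,(-3)−(0))=0 … min(4+(-3),4−(0))=1
  k=0: (−1)^3·1703.8310/(144)·0.9713^5·0.2377^3 = -0.137410
  k=1: (−1)^4·1703.8310/(144)·0.9713^3·0.2377^5 = +0.008229
d^4_{0,-3}(0.48) = -0.137410 +0.008229 = -0.129181
D = (+1.000000+0.000000i)·(-0.129181)·(+0.837034-0.547150i) = -0.108129+0.070681i

Re=-0.1081 Im=0.0707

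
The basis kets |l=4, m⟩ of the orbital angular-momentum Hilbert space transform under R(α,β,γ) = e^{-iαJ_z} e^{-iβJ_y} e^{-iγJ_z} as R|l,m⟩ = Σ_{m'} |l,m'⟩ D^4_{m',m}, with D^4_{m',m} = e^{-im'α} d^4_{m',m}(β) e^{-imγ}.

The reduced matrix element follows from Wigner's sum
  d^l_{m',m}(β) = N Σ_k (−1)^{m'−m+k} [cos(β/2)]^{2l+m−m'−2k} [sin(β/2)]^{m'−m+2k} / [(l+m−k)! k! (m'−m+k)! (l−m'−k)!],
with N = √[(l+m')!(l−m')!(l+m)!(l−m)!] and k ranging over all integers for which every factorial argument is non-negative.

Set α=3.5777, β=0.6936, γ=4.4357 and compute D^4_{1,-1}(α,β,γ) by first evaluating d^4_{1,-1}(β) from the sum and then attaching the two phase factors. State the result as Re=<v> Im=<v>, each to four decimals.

Re=0.3312 Im=0.3831

First d^4_{1,-1}(β=0.6936), then the phase factors e^{-i(1)α} and e^{-i(-1)γ}:
With c≡cos(β/2)=0.940465 and s≡sin(β/2)=0.339890, N=[120·6·6·120]^{1/2}=720.000000
k: max(0,(-1)−(1))=0 … min(4+(-1),4−(1))=3
  k=0: (−1)^2·720.0000/(72)·0.9405^6·0.3399^2 = +0.799343
  k=1: (−1)^3·720.0000/(24)·0.9405^4·0.3399^4 = -0.313217
  k=2: (−1)^4·720.0000/(48)·0.9405^2·0.3399^6 = +0.020455
  k=3: (−1)^5·720.0000/(720)·0.9405^0·0.3399^8 = -0.000178
d^4_{1,-1}(0.6936) = +0.799343 -0.313217 +0.020455 -0.000178 = +0.506403
Attach z-rotation phases: D = e^{-i(1)(3.5777)}·(+0.506403)·e^{-i(-1)(4.4357)} = +0.331163+0.383112i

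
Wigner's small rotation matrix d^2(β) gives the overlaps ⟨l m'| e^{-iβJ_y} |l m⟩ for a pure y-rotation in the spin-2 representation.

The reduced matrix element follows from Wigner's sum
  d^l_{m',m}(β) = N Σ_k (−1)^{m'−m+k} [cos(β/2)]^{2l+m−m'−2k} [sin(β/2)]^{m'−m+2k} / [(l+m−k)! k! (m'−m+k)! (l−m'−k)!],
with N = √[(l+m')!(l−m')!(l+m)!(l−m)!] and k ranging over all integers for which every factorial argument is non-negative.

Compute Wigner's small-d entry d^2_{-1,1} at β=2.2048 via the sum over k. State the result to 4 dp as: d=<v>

d=-0.1471

d^2_{-1,1}(β=2.2048) via Wigner's sum:
Half-angle: c=0.451456, s=0.892293. N=√(1·6·6·1)=6.000000
Admissible k: 2..3 (factorial args all ≥0)
  k=2: (−1)^0·6.0000/(2)·0.4515^2·0.8923^2 = +0.486819
  k=3: (−1)^1·6.0000/(6)·0.4515^0·0.8923^4 = -0.633915
d^2_{-1,1}(2.2048) = +0.486819 -0.633915 = -0.147096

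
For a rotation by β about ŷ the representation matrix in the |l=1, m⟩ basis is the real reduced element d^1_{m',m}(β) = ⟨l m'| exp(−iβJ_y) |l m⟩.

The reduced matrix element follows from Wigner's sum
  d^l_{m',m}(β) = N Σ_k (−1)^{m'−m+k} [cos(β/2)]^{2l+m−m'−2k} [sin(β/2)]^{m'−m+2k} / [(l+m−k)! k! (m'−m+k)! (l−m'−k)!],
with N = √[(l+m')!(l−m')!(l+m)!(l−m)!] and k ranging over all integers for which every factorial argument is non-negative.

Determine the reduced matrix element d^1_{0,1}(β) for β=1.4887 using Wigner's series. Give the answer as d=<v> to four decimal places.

d=0.7047

d^1_{0,1}(β=1.4887) via Wigner's sum:
Half-angle: c=0.735528, s=0.677494. N=√(1·1·2·1)=1.414214
Admissible k: 1..1 (factorial args all ≥0)
  k=1: (−1)^0·1.4142/(1)·0.7355^1·0.6775^1 = +0.704725
d^1_{0,1}(1.4887) = +0.704725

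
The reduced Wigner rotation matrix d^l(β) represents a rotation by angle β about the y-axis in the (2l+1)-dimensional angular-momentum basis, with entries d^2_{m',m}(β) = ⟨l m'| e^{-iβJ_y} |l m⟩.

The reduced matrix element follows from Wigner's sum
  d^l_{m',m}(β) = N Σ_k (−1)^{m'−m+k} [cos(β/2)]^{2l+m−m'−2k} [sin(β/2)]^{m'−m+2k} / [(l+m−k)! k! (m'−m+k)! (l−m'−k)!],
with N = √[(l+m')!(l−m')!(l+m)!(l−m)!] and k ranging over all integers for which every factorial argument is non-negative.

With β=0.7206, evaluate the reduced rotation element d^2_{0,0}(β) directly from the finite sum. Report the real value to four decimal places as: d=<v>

d^2_{0,0}(β=0.7206) via Wigner's sum:
Half-angle: c=0.935791, s=0.352555. N=√(2·2·2·2)=4.000000
The bounds max(0,m−m')=0 and min(l+m,l−m')=2 give 3 terms
  k=0: (−1)^0·4.0000/(4)·0.9358^4·0.3526^0 = +0.766859
  k=1: (−1)^1·4.0000/(1)·0.9358^2·0.3526^2 = -0.435383
  k=2: (−1)^2·4.0000/(4)·0.9358^0·0.3526^4 = +0.015449
d^2_{0,0}(0.7206) = +0.766859 -0.435383 +0.015449 = +0.346925

d=0.3469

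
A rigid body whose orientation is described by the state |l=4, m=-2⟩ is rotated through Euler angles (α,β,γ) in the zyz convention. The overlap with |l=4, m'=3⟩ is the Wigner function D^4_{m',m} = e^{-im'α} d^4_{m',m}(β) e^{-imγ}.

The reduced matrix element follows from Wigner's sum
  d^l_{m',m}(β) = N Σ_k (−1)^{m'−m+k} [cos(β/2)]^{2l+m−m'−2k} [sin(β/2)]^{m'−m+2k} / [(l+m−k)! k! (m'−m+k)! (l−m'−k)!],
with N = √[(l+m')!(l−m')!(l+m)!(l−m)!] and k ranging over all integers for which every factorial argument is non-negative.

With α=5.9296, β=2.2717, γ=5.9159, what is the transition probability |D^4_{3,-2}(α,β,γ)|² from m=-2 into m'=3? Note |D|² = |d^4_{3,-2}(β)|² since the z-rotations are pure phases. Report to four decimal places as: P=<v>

P=0.0786

First d^4_{3,-2}(β=2.2717), then the phase factors e^{-i(3)α} and e^{-i(-2)γ}:
With c≡cos(β/2)=0.421362 and s≡sin(β/2)=0.906893, N=[5040·1·2·720]^{1/2}=2693.993318
Admissible k: 0..1 (factorial args all ≥0)
  k=0: (−1)^5·2693.9933/(240)·0.4214^3·0.9069^5 = -0.515146
  k=1: (−1)^6·2693.9933/(720)·0.4214^1·0.9069^7 = +0.795445
d^4_{3,-2}(2.2717) = -0.515146 +0.795445 = +0.280300
|D^4_{3,-2}|² = |d^4_{3,-2}(β)|² = (+0.280300)² = 0.078568 (the z-rotation phases have unit modulus)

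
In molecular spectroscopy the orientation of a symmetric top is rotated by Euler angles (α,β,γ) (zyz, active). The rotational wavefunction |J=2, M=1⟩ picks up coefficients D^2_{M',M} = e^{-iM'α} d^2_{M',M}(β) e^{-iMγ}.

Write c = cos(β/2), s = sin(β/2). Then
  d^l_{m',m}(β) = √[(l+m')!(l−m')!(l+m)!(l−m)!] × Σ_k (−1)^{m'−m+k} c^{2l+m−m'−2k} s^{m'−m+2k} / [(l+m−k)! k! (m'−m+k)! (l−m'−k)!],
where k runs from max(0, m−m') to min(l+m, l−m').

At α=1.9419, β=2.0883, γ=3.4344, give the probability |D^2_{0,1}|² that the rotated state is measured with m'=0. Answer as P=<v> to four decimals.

P=0.2773

D^2_{0,1}(1.9419,2.0883,3.4344) = e^{-i·0·1.9419}·d^2_{0,1}(2.0883)·e^{-i·1·3.4344}. Compute d first:
Half-angle: c=0.502637, s=0.864498. N=√(2·2·6·1)=4.898979
Admissible k: 1..2 (factorial args all ≥0)
  k=1: (−1)^0·4.8990/(2)·0.5026^3·0.8645^1 = +0.268907
  k=2: (−1)^1·4.8990/(2)·0.5026^1·0.8645^3 = -0.795466
d^2_{0,1}(2.0883) = +0.268907 -0.795466 = -0.526558
|D^2_{0,1}|² = |d^2_{0,1}(β)|² = (-0.526558)² = 0.277264 (the z-rotation phases have unit modulus)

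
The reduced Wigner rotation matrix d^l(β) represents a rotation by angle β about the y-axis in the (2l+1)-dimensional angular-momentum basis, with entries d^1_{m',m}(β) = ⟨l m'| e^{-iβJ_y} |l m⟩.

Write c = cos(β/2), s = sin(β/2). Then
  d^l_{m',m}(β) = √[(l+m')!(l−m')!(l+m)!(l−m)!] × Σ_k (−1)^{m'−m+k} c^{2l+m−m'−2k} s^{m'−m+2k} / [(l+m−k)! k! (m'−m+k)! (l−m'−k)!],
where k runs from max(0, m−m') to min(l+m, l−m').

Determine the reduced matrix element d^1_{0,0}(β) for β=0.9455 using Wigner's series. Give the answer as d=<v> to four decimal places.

d^1_{0,0}(β=0.9455) via Wigner's sum:
Half-angle: c=0.890319, s=0.455336. N=√(1·1·1·1)=1.000000
k∈{0,1} keeps every argument non-negative
  k=0: (−1)^0·1.0000/(1)·0.8903^2·0.4553^0 = +0.792669
  k=1: (−1)^1·1.0000/(1)·0.8903^0·0.4553^2 = -0.207331
d^1_{0,0}(0.9455) = +0.792669 -0.207331 = +0.585338

d=0.5853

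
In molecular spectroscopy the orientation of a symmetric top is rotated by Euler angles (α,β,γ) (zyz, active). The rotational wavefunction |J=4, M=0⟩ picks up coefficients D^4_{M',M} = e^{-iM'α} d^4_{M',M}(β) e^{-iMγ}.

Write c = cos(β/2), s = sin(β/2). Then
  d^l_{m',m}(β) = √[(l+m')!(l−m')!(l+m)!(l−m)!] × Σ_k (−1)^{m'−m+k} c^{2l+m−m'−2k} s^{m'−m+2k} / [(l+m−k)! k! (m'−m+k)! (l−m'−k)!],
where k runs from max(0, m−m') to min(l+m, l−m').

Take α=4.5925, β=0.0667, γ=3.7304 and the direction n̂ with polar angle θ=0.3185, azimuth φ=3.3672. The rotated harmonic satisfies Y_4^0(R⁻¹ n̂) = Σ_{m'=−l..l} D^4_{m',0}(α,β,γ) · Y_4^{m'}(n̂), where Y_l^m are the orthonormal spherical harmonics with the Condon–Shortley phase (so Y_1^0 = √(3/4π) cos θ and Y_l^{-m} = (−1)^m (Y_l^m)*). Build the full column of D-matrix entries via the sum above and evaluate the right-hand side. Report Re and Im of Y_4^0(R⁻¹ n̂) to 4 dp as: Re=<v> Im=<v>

Re=0.5004 Im=0.0000

Need the full column D^4_{m',0} for m'=−4..4 at α=4.5925, β=0.0667, γ=3.7304.
cos(β/2)=0.999444, sin(β/2)=0.033344
d^4_{-4,0}: single k=4 term ⇒ +0.000010;  D = +0.000009-0.000005i
d^4_{-3,0}: k∈[3..4] ⇒ +0.000437 -0.000000 = +0.000437;  D = +0.000154+0.000409i
d^4_{-2,0}: k∈[2..4] ⇒ +0.010512 -0.000031 +0.000000 = +0.010481;  D = -0.010181+0.002489i
d^4_{-1,0}: k∈[1..4] ⇒ +0.148539 -0.000992 +0.000001 -0.000000 = +0.147548;  D = -0.017647-0.146489i
d^4_{0,0}: k∈[0..4] ⇒ +0.995560 -0.017730 +0.000044 -0.000000 +0.000000 = +0.977875;  D = +0.977875+0.000000i
d^4_{1,0}: k∈[0..3] ⇒ -0.148539 +0.000992 -0.000001 +0.000000 = -0.147548;  D = +0.017647-0.146489i
d^4_{2,0}: k∈[0..2] ⇒ +0.010512 -0.000031 +0.000000 = +0.010481;  D = -0.010181-0.002489i
d^4_{3,0}: k∈[0..1] ⇒ -0.000437 +0.000000 = -0.000437;  D = -0.000154+0.000409i
d^4_{4,0}: single k=0 term ⇒ +0.000010;  D = +0.000009+0.000005i
Y_4^{m'}(θ=0.3185,φ=3.3672) and Σ D·Y over m':
  (+0.0000-0.0000i)·(+0.0026-0.0033i)  (+0.0002+0.0004i)·(-0.0285+0.0229i)  (-0.0102+0.0025i)·(+0.1569-0.0760i)  (-0.0176-0.1465i)·(-0.4544+0.1043i)  (+0.9779+0.0000i)·(+0.4670+0.0000i)  (+0.0176-0.1465i)·(+0.4544+0.1043i)  (-0.0102-0.0025i)·(+0.1569+0.0760i)  (-0.0002+0.0004i)·(+0.0285+0.0229i)  (+0.0000+0.0000i)·(+0.0026+0.0033i)
Y_4^0(R⁻¹ n̂) = +0.500376+0.000000i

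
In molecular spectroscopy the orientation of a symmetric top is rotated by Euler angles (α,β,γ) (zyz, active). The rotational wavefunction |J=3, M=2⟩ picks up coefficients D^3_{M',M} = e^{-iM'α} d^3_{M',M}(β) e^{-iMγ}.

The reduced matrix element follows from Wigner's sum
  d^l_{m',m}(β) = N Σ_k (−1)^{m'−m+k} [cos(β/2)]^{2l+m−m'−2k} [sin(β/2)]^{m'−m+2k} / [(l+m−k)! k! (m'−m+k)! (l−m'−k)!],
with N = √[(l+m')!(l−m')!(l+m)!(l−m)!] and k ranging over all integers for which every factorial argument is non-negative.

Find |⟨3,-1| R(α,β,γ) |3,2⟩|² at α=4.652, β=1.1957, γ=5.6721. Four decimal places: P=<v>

P=0.2393

First d^3_{-1,2}(β=1.1957), then the phase factors e^{-i(-1)α} and e^{-i(2)γ}:
With c≡cos(β/2)=0.826548 and s≡sin(β/2)=0.562867, N=[2·24·120·1]^{1/2}=75.894664
The bounds max(0,m−m')=3 and min(l+m,l−m')=4 give 2 terms
  k=3: (−1)^0·75.8947/(12)·0.8265^3·0.5629^3 = +0.636869
  k=4: (−1)^1·75.8947/(24)·0.8265^1·0.5629^5 = -0.147671
d^3_{-1,2}(1.1957) = +0.636869 -0.147671 = +0.489198
|D^3_{-1,2}|² = |d^3_{-1,2}(β)|² = (+0.489198)² = 0.239315 (the z-rotation phases have unit modulus)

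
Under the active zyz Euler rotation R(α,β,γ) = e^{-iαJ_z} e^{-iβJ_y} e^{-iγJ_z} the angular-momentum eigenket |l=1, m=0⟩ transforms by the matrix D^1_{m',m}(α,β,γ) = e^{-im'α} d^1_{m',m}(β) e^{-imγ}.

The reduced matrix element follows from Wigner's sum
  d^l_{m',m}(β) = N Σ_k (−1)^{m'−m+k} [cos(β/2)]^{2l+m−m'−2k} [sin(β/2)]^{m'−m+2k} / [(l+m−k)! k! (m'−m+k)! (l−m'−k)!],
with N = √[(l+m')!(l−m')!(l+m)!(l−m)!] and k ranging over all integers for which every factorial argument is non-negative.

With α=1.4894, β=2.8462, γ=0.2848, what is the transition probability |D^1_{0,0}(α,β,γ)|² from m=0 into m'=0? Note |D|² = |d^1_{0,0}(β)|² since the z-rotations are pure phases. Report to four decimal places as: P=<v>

P=0.9153

First d^1_{0,0}(β=2.8462), then the phase factors e^{-i(0)α} and e^{-i(0)γ}:
With c≡cos(β/2)=0.147160 and s≡sin(β/2)=0.989113, N=[1·1·1·1]^{1/2}=1.000000
The bounds max(0,m−m')=0 and min(l+m,l−m')=1 give 2 terms
  k=0: (−1)^0·1.0000/(1)·0.1472^2·0.9891^0 = +0.021656
  k=1: (−1)^1·1.0000/(1)·0.1472^0·0.9891^2 = -0.978344
d^1_{0,0}(2.8462) = +0.021656 -0.978344 = -0.956688
|D^1_{0,0}|² = |d^1_{0,0}(β)|² = (-0.956688)² = 0.915252 (the z-rotation phases have unit modulus)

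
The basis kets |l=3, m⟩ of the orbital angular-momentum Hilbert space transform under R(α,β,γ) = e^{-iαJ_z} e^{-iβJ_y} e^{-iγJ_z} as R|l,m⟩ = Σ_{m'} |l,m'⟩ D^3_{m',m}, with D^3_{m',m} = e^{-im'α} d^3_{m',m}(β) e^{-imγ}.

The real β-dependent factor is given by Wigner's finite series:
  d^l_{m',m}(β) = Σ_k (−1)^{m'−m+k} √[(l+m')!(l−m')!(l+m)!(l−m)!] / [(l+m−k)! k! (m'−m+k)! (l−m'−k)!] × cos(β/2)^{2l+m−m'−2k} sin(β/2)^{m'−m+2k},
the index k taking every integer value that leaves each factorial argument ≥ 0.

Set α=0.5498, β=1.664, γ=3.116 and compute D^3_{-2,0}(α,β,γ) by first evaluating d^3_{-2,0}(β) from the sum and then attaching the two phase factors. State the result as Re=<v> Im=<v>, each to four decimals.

Re=-0.0574 Im=-0.1126

D^3_{-2,0}(0.5498,1.664,3.116) = e^{-i·-2·0.5498}·d^3_{-2,0}(1.664)·e^{-i·0·3.116}. Compute d first:
Half-angle: c=0.673399, s=0.739280. N=√(1·120·6·6)=65.726707
Admissible k: 2..3 (factorial args all ≥0)
  k=2: (−1)^0·65.7267/(12)·0.6734^4·0.7393^2 = +0.615555
  k=3: (−1)^1·65.7267/(12)·0.6734^2·0.7393^4 = -0.741891
d^3_{-2,0}(1.664) = +0.615555 -0.741891 = -0.126336
Phases: e^{-i·(-2)·0.5498}=+0.453953+0.891026i, e^{-i·(0)·3.116}=+1.000000+0.000000i ⇒ D=-0.057350-0.112568i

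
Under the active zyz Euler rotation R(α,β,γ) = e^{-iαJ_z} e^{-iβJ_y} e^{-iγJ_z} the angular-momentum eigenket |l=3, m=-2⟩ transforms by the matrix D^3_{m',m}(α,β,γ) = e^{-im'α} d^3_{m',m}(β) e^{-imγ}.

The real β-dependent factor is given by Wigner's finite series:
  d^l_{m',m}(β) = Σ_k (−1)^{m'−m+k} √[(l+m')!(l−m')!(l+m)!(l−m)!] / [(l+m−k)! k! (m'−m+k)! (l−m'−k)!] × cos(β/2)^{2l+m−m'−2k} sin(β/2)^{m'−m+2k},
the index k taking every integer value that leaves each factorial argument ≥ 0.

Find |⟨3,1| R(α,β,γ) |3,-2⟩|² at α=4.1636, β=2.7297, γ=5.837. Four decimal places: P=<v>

D^3_{1,-2}(4.1636,2.7297,5.837) = e^{-i·1·4.1636}·d^3_{1,-2}(2.7297)·e^{-i·-2·5.837}. Compute d first:
c=cos(2.7297/2)=0.204494, s=sin(2.7297/2)=0.978868; N=√[24·2·1·120]=75.894664
k: max(0,(-2)−(1))=0 … min(3+(-2),3−(1))=1
  k=0: (−1)^3·75.8947/(12)·0.2045^3·0.9789^3 = -0.050727
  k=1: (−1)^4·75.8947/(24)·0.2045^1·0.9789^5 = +0.581166
d^3_{1,-2}(2.7297) = -0.050727 +0.581166 = +0.530439
|D^3_{1,-2}|² = |d^3_{1,-2}(β)|² = (+0.530439)² = 0.281365 (the z-rotation phases have unit modulus)

P=0.2814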